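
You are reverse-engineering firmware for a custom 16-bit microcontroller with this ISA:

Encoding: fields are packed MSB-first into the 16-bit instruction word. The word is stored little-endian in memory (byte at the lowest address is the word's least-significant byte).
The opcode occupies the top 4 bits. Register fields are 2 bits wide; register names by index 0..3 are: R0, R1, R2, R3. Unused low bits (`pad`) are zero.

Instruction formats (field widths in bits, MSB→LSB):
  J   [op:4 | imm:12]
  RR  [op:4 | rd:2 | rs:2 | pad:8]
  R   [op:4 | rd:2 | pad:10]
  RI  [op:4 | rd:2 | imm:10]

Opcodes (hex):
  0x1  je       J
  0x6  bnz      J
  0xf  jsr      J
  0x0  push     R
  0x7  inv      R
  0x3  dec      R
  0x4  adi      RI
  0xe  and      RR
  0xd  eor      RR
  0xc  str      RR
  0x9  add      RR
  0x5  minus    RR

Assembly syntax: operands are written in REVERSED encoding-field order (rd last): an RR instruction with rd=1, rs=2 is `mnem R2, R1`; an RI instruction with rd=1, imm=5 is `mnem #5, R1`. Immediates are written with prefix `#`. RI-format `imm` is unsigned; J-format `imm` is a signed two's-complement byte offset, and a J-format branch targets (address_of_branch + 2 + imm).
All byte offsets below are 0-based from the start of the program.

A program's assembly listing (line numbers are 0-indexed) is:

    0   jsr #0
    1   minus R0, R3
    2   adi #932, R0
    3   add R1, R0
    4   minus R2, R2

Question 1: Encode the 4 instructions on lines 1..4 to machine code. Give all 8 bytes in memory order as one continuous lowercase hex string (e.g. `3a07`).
005ca4430091005a

1. minus fields op=0x5:4|rd=3:2|rs=0:2|pad=0:8 → word 5c00h → 00 5c
2. adi fields op=0x4:4|rd=0:2|imm=932:10 → word 43a4h → a4 43
3. add fields op=0x9:4|rd=0:2|rs=1:2|pad=0:8 → word 9100h → 00 91
4. minus fields op=0x5:4|rd=2:2|rs=2:2|pad=0:8 → word 5a00h → 00 5a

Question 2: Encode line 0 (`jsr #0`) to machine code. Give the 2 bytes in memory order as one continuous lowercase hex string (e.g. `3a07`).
0. jsr fields op=0xf:4|imm=0:12 → word f000h → 00 f0

00f0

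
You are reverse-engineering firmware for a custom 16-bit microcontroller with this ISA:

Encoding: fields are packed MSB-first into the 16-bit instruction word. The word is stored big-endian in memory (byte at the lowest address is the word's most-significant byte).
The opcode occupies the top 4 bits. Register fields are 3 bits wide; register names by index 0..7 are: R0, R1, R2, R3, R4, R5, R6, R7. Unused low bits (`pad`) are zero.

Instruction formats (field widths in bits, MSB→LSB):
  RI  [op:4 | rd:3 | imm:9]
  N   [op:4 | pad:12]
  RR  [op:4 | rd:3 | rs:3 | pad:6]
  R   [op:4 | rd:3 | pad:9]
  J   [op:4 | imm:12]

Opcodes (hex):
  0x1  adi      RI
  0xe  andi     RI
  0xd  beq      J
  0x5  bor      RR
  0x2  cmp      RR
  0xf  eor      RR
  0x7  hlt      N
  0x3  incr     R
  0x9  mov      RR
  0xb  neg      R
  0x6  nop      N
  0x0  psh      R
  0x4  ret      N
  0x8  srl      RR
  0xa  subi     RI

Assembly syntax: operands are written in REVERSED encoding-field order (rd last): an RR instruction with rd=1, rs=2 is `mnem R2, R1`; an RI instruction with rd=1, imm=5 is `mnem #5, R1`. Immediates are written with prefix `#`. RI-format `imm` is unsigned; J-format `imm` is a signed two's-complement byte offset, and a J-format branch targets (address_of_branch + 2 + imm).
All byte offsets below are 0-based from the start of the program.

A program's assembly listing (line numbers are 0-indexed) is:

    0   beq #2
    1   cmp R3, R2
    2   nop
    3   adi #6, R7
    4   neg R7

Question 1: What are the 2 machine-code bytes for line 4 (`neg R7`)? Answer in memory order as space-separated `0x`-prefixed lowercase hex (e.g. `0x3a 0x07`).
0xbe 0x00

4. neg fields op=0xb:4|rd=7:3|pad=0:9 → word be00h → be 00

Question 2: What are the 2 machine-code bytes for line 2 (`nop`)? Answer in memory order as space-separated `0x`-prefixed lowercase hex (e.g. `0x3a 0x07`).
0x60 0x00

2. nop fields op=0x6:4|pad=0:12 → word 6000h → 60 00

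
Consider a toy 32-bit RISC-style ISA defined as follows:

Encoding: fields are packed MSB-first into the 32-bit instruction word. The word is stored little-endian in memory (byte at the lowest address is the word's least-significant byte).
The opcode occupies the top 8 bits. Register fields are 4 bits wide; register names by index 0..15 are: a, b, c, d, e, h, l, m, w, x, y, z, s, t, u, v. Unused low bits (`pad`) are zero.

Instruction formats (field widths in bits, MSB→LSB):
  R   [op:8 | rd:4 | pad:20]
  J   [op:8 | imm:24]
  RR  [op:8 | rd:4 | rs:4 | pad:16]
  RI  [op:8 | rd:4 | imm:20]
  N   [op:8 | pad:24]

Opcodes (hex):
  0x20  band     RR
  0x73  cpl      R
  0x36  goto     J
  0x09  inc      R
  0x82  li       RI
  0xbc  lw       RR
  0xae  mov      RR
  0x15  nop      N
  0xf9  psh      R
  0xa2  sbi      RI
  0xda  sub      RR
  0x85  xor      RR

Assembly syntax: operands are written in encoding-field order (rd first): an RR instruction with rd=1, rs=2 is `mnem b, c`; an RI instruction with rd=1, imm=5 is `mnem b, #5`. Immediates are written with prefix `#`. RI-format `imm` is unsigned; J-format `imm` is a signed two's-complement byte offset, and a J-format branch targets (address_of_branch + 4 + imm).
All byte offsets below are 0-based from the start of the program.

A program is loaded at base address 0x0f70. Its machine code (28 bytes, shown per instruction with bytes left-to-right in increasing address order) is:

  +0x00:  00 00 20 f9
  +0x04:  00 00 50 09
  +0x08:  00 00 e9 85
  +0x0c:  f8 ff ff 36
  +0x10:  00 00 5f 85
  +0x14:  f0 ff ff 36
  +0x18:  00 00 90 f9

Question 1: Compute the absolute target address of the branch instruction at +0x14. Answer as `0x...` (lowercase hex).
@+14  little-endian(f0 ff ff 36) = 0x36fffff0
  top 8b → 0x36 → goto [J]
  [23:0] imm=16777200 (s24→-16) = #-16
  target = base 0x0f70 + off 0x14 + 4 + imm -16 = 0x0f78

0x0f78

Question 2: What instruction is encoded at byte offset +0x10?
off 0x10: read 00 00 5f 85 as little → 0x855f0000
  top 8b → 0x85 → xor [RR]
  rd@[23:20]=0x5 ⇒ h
  rs@[19:16]=0xf ⇒ v

xor h, v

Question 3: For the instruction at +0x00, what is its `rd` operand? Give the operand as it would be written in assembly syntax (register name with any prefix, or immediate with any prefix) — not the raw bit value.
c

[00] 00 00 20 f9 → 0xf9200000
  opcode bits[31:24]=0xf9: psh/R
  rd: (w>>20)&0xf=0x2 → c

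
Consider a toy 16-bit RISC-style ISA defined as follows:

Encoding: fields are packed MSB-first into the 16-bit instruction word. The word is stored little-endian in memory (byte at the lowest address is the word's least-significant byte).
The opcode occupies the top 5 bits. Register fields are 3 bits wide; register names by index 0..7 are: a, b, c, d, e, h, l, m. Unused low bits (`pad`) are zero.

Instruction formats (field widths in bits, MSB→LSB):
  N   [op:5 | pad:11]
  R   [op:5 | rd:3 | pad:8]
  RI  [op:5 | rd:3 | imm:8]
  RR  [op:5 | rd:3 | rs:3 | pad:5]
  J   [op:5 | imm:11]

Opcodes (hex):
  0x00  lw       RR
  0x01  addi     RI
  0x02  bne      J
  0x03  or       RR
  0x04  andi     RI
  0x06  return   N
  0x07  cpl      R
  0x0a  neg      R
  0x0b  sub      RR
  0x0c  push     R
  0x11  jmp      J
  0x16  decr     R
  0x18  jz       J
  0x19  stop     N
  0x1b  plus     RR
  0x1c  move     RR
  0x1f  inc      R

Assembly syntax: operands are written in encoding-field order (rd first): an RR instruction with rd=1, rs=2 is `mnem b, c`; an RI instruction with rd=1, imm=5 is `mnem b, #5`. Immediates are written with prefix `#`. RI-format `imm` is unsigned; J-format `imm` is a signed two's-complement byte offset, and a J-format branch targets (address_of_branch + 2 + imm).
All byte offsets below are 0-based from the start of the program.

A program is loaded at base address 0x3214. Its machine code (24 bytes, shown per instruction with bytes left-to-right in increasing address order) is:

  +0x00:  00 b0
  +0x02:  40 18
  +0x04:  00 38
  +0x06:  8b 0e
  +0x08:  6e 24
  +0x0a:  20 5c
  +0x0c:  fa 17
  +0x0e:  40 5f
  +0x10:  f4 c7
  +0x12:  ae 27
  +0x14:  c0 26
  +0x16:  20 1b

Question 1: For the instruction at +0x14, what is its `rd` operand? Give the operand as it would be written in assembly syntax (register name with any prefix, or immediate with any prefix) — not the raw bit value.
off 0x14: read c0 26 as little → 0x26c0
  opcode bits[15:11]=0x4: andi/RI
  [10:8] rd=6 = l
  [7:0] imm=192 = #192

l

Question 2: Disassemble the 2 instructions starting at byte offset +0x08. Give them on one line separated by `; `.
@+08  little-endian(6e 24) = 0x246e
  top 5b → 0x4 → andi [RI]
  [10:8] rd=4 = e
  [7:0] imm=110 = #110
@+0a  little-endian(20 5c) = 0x5c20
  top 5b → 0xb → sub [RR]
  [10:8] rd=4 = e
  [7:5] rs=1 = b

andi e, #110; sub e, b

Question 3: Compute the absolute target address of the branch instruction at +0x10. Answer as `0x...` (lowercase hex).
0x321a

[10] f4 c7 → 0xc7f4
  op=0xc7f4>>11=0x18 ⇒ jz (J)
  imm: (w>>0)&0x7ff=0x7f4 (s11→-12) → #-12
  target = base 0x3214 + off 0x10 + 2 + imm -12 = 0x321a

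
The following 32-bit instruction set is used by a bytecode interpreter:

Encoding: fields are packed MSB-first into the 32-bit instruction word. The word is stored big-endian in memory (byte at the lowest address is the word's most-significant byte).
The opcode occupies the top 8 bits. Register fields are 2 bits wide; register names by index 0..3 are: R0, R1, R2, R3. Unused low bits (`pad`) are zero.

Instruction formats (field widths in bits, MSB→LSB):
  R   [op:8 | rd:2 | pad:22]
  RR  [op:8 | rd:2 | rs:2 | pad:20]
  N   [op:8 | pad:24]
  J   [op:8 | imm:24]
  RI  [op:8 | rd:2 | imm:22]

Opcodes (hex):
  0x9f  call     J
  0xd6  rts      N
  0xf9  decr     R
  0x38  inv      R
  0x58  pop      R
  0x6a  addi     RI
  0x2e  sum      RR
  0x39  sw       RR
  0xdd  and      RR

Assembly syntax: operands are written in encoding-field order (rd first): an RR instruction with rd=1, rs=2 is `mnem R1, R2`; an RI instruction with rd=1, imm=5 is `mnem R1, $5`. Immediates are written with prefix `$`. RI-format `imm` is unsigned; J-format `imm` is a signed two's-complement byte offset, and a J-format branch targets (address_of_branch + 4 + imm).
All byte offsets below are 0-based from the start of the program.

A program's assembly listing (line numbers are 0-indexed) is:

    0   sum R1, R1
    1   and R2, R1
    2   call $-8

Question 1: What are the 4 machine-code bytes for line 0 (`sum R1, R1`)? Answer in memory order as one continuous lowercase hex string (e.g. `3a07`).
2e500000

L0: sum op=0x2e:8|rd=1:2|rs=1:2|pad=0:20 ⇒ 0x2e500000 ⇒ big 2e 50 00 00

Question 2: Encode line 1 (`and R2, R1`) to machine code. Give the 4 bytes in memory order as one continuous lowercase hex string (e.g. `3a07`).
line 1 (and): pack op=0xdd:8|rd=2:2|rs=1:2|pad=0:20 = 0xdd900000; big→ dd 90 00 00

dd900000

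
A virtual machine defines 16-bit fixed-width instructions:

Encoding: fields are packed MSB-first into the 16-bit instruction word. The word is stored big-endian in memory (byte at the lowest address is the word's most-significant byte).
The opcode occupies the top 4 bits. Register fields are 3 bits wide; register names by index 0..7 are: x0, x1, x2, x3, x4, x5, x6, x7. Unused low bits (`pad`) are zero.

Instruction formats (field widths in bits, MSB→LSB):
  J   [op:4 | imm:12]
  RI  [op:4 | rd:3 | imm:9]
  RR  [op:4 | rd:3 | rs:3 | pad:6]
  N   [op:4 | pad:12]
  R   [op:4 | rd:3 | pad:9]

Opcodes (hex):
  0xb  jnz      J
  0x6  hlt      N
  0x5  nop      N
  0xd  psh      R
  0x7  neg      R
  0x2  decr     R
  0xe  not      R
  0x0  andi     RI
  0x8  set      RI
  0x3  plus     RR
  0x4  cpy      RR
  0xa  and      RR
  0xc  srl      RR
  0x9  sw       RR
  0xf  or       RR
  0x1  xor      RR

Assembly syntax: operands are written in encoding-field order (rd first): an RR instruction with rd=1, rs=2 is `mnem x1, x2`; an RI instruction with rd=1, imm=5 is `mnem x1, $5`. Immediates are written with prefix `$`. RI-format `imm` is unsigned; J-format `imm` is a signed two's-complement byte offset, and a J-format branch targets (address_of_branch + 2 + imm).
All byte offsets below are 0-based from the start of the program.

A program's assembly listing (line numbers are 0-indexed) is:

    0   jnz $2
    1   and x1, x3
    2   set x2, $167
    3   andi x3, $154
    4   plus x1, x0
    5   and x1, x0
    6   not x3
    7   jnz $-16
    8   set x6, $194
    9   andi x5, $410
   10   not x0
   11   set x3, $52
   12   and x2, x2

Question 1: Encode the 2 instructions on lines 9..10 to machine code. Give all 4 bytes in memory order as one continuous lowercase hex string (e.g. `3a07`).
0b9ae000

L9: andi op=0x0:4|rd=5:3|imm=410:9 ⇒ 0x0b9a ⇒ big 0b 9a
L10: not op=0xe:4|rd=0:3|pad=0:9 ⇒ 0xe000 ⇒ big e0 00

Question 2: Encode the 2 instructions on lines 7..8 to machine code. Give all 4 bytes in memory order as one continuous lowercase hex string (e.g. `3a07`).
bff08cc2

line 7 (jnz): pack op=0xb:4|imm=-16:12 = 0xbff0; big→ bf f0
line 8 (set): pack op=0x8:4|rd=6:3|imm=194:9 = 0x8cc2; big→ 8c c2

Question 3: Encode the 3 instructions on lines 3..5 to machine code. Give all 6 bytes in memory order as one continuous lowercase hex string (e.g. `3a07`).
3. andi fields op=0x0:4|rd=3:3|imm=154:9 → word 069ah → 06 9a
4. plus fields op=0x3:4|rd=1:3|rs=0:3|pad=0:6 → word 3200h → 32 00
5. and fields op=0xa:4|rd=1:3|rs=0:3|pad=0:6 → word a200h → a2 00

069a3200a200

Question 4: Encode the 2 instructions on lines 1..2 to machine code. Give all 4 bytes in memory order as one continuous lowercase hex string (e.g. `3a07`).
a2c084a7

1. and fields op=0xa:4|rd=1:3|rs=3:3|pad=0:6 → word a2c0h → a2 c0
2. set fields op=0x8:4|rd=2:3|imm=167:9 → word 84a7h → 84 a7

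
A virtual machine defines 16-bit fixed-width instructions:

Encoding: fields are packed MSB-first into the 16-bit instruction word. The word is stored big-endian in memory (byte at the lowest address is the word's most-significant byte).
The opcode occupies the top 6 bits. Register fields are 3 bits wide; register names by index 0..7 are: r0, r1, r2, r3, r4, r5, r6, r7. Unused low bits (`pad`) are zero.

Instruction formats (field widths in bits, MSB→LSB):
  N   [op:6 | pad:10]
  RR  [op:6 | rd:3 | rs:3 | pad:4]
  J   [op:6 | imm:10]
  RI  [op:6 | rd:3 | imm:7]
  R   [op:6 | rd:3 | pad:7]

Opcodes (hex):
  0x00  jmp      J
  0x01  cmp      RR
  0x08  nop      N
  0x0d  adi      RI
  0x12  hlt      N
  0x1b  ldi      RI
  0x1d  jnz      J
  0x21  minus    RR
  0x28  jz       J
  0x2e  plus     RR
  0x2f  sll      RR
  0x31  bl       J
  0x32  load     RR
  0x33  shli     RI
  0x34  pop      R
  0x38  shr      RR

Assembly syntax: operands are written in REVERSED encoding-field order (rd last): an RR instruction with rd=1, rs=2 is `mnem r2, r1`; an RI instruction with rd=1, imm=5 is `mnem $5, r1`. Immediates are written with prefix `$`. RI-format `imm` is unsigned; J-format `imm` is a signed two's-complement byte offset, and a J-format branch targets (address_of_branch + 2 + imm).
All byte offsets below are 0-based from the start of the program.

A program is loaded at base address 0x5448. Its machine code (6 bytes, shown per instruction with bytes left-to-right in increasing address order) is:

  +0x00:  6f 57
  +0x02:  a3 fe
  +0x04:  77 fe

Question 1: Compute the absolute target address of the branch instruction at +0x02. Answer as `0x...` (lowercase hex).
0x544a

[02] a3 fe → 0xa3fe
  op=0xa3fe>>10=0x28 ⇒ jz (J)
  imm: (w>>0)&0x3ff=0x3fe (s10→-2) → $-2
  target = base 0x5448 + off 0x02 + 2 + imm -2 = 0x544a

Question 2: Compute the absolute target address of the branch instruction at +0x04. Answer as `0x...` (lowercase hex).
0x544c

@+04  big-endian(77 fe) = 0x77fe
  op=0x77fe>>10=0x1d ⇒ jnz (J)
  imm@[9:0]=0x3fe (s10→-2) ⇒ $-2
  target = base 0x5448 + off 0x04 + 2 + imm -2 = 0x544c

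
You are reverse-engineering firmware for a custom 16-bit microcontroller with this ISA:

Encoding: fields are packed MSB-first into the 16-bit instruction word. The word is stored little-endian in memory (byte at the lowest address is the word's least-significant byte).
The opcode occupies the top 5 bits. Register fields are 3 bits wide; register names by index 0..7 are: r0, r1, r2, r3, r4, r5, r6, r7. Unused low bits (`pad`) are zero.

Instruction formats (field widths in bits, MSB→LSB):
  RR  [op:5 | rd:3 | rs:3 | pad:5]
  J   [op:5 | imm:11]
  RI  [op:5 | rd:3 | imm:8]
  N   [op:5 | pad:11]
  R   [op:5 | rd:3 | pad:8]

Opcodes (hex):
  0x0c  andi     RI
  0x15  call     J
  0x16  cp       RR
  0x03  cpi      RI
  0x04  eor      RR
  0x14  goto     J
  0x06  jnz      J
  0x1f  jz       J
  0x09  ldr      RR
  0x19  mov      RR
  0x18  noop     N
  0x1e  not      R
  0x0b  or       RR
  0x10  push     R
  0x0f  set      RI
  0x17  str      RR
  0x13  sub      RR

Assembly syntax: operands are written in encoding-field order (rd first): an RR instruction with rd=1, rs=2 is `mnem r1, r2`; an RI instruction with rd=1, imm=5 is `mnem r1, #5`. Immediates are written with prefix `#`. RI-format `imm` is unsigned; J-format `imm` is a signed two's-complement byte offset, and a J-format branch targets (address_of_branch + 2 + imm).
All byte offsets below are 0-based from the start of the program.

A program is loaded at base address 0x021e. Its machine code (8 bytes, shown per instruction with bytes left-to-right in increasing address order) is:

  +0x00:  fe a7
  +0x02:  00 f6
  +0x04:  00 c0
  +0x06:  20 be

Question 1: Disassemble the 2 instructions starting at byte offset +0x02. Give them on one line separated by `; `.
off 0x02: read 00 f6 as little → 0xf600
  opcode bits[15:11]=0x1e: not/R
  rd@[10:8]=0x6 ⇒ r6
off 0x04: read 00 c0 as little → 0xc000
  opcode bits[15:11]=0x18: noop/N

not r6; noop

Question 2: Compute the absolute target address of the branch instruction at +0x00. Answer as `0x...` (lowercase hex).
0x021e

+0x00: fe a7 ⇒ word 0xa7fe (little)
  opcode bits[15:11]=0x14: goto/J
  [10:0] imm=2046 (s11→-2) = #-2
  target = base 0x021e + off 0x00 + 2 + imm -2 = 0x021e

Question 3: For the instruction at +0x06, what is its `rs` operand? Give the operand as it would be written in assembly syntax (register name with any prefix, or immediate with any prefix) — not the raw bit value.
@+06  little-endian(20 be) = 0xbe20
  op=0xbe20>>11=0x17 ⇒ str (RR)
  rd: (w>>8)&0x7=0x6 → r6
  rs: (w>>5)&0x7=0x1 → r1

r1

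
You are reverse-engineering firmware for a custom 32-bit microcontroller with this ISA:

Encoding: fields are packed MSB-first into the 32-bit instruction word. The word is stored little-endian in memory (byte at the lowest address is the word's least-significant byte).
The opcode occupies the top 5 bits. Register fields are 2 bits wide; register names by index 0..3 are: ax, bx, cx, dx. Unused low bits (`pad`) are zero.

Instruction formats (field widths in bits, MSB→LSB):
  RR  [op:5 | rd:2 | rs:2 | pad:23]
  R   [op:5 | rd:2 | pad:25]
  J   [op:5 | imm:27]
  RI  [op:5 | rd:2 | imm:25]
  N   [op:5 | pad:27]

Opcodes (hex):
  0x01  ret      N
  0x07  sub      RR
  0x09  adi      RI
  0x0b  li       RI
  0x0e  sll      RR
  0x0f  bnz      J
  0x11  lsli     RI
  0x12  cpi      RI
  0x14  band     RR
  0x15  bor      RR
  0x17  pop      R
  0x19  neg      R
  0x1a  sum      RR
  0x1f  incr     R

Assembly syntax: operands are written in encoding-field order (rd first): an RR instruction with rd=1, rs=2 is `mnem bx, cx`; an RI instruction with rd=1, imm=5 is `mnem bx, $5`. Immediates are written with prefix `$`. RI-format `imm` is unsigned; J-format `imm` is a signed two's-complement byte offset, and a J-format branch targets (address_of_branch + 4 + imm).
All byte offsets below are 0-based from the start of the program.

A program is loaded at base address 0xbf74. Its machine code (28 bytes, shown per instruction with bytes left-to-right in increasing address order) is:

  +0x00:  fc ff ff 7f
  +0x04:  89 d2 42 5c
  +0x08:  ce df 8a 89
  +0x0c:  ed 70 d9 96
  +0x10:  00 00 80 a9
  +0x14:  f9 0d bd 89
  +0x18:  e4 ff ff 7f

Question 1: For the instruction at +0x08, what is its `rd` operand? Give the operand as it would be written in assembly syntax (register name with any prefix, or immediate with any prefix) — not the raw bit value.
ax

+0x08: ce df 8a 89 ⇒ word 0x898adfce (little)
  top 5b → 0x11 → lsli [RI]
  rd@[26:25]=0x0 ⇒ ax
  imm@[24:0]=0x18adfce ⇒ $25878478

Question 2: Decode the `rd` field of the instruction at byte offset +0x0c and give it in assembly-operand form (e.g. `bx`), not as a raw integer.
dx

+0x0c: ed 70 d9 96 ⇒ word 0x96d970ed (little)
  top 5b → 0x12 → cpi [RI]
  [26:25] rd=3 = dx
  [24:0] imm=14250221 = $14250221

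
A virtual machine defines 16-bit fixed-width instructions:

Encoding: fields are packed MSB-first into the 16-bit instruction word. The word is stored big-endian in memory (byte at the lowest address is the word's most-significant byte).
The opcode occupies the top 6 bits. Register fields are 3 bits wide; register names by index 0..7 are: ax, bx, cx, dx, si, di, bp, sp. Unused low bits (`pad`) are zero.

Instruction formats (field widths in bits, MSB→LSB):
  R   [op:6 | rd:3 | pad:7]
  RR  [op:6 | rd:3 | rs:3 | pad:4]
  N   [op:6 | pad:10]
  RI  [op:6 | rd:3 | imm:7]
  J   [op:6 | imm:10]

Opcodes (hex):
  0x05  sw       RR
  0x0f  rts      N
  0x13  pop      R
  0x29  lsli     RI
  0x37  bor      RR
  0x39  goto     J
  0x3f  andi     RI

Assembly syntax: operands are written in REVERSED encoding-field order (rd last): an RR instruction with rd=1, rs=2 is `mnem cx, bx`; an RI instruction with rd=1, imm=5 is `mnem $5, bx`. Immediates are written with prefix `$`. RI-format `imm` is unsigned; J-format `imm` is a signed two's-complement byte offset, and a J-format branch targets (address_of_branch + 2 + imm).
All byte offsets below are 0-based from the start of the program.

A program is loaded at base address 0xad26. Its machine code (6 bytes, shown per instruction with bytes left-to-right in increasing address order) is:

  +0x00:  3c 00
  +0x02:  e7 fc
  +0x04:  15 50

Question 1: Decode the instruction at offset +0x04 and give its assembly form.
sw di, cx

off 0x04: read 15 50 as big → 0x1550
  top 6b → 0x5 → sw [RR]
  rd@[9:7]=0x2 ⇒ cx
  rs@[6:4]=0x5 ⇒ di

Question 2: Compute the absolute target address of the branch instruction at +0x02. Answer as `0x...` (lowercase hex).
off 0x02: read e7 fc as big → 0xe7fc
  op=0xe7fc>>10=0x39 ⇒ goto (J)
  [9:0] imm=1020 (s10→-4) = $-4
  target = base 0xad26 + off 0x02 + 2 + imm -4 = 0xad26

0xad26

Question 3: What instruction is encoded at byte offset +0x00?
[00] 3c 00 → 0x3c00
  opcode bits[15:10]=0xf: rts/N

rts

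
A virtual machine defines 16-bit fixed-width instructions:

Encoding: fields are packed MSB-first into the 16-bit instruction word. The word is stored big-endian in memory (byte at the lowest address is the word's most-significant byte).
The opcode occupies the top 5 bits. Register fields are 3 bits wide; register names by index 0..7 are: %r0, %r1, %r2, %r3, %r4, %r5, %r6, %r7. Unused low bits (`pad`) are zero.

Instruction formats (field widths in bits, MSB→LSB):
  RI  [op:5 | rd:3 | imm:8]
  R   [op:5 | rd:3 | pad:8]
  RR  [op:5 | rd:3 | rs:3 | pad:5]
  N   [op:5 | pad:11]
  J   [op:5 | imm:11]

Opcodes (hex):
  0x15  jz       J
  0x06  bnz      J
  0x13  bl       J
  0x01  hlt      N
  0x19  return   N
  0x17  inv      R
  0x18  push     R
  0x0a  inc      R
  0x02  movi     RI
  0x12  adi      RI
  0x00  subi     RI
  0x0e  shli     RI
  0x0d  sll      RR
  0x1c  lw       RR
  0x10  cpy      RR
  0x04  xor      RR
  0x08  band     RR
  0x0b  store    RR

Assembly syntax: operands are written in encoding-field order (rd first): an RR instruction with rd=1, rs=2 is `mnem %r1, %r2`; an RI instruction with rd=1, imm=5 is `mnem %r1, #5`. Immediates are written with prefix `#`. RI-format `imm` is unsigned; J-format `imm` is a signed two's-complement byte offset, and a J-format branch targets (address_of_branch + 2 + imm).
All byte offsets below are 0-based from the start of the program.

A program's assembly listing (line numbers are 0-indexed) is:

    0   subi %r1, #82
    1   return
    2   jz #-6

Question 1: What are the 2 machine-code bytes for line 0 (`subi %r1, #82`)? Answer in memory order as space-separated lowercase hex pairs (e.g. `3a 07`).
L0: subi op=0x0:5|rd=1:3|imm=82:8 ⇒ 0x0152 ⇒ big 01 52

01 52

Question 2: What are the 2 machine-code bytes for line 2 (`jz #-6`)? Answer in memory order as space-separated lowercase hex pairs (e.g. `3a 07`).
line 2 (jz): pack op=0x15:5|imm=-6:11 = 0xaffa; big→ af fa

af fa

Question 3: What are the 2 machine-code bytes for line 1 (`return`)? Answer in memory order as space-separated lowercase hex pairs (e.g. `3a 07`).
c8 00

line 1 (return): pack op=0x19:5|pad=0:11 = 0xc800; big→ c8 00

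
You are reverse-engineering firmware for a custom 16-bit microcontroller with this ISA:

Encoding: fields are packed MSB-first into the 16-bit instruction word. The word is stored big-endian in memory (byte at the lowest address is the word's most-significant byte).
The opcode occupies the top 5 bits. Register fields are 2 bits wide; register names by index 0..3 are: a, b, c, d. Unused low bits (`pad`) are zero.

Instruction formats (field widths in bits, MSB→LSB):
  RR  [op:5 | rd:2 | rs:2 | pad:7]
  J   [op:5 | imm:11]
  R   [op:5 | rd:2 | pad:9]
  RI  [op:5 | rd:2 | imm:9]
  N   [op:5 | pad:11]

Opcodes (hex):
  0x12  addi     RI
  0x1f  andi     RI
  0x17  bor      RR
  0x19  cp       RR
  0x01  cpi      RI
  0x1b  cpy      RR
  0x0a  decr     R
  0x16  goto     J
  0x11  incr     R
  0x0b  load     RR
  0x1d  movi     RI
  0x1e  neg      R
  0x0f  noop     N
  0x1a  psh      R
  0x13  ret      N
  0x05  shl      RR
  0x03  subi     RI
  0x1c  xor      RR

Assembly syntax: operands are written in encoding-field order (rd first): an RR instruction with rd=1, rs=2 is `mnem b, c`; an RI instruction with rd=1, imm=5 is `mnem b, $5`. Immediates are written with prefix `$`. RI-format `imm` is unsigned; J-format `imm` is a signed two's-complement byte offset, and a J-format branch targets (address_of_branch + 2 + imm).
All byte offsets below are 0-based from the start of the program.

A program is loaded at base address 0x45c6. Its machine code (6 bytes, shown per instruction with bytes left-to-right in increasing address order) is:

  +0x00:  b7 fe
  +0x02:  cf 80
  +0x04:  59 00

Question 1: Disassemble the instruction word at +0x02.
off 0x02: read cf 80 as big → 0xcf80
  opcode bits[15:11]=0x19: cp/RR
  rd@[10:9]=0x3 ⇒ d
  rs@[8:7]=0x3 ⇒ d

cp d, d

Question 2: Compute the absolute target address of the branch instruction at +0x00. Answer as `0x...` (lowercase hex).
0x45c6

@+00  big-endian(b7 fe) = 0xb7fe
  top 5b → 0x16 → goto [J]
  imm: (w>>0)&0x7ff=0x7fe (s11→-2) → $-2
  target = base 0x45c6 + off 0x00 + 2 + imm -2 = 0x45c6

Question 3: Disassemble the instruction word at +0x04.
@+04  big-endian(59 00) = 0x5900
  opcode bits[15:11]=0xb: load/RR
  rd: (w>>9)&0x3=0x0 → a
  rs: (w>>7)&0x3=0x2 → c

load a, c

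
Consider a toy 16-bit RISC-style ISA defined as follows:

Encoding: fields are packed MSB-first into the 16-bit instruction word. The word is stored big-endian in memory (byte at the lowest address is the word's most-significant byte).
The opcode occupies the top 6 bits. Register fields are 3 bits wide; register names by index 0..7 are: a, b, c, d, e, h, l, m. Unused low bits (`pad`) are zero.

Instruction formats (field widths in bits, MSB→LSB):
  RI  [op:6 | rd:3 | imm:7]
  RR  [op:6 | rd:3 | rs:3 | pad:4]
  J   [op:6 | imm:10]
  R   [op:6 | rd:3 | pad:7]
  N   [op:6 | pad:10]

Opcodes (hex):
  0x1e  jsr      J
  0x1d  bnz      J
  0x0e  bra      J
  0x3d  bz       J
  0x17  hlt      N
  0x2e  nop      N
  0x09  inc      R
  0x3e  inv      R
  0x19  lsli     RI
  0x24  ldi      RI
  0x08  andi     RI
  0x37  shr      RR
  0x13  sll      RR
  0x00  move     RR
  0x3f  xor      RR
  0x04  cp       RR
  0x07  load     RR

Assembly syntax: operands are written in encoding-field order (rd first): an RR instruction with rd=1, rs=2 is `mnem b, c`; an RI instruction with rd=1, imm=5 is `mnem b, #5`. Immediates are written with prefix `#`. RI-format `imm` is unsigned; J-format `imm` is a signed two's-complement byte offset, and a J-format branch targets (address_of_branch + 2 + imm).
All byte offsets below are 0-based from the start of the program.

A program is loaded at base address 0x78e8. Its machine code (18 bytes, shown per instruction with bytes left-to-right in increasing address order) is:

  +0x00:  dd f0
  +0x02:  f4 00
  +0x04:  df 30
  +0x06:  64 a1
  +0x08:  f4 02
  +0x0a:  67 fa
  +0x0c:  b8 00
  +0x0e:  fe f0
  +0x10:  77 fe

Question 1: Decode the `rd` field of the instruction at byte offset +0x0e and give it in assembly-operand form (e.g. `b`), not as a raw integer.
+0x0e: fe f0 ⇒ word 0xfef0 (big)
  op=0xfef0>>10=0x3f ⇒ xor (RR)
  rd@[9:7]=0x5 ⇒ h
  rs@[6:4]=0x7 ⇒ m

h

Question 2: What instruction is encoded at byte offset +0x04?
shr l, d

@+04  big-endian(df 30) = 0xdf30
  top 6b → 0x37 → shr [RR]
  rd@[9:7]=0x6 ⇒ l
  rs@[6:4]=0x3 ⇒ d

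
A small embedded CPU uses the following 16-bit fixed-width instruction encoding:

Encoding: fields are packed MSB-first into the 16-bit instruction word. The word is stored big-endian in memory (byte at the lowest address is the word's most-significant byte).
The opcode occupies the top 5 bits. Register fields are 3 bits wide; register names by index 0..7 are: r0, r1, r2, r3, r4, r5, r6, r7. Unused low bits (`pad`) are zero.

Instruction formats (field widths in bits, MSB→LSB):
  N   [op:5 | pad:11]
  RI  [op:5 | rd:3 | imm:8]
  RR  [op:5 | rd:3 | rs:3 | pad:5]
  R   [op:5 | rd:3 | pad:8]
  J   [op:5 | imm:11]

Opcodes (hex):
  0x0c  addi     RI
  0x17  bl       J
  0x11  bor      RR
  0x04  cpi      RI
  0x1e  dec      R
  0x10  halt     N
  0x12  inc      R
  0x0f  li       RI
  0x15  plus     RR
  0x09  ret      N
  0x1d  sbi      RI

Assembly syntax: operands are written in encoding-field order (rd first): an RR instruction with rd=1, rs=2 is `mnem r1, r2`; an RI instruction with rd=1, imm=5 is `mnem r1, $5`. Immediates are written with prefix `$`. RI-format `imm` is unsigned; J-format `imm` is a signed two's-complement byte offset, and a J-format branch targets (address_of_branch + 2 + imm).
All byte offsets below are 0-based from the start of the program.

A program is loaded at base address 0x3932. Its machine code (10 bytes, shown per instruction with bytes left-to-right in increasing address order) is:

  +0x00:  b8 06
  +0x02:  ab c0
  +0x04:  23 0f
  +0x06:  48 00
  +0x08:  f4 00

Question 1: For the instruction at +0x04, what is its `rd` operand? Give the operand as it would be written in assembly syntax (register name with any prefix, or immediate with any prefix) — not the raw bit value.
@+04  big-endian(23 0f) = 0x230f
  top 5b → 0x4 → cpi [RI]
  [10:8] rd=3 = r3
  [7:0] imm=15 = $15

r3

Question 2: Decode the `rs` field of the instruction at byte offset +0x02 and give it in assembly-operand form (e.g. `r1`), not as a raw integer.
r6

@+02  big-endian(ab c0) = 0xabc0
  opcode bits[15:11]=0x15: plus/RR
  [10:8] rd=3 = r3
  [7:5] rs=6 = r6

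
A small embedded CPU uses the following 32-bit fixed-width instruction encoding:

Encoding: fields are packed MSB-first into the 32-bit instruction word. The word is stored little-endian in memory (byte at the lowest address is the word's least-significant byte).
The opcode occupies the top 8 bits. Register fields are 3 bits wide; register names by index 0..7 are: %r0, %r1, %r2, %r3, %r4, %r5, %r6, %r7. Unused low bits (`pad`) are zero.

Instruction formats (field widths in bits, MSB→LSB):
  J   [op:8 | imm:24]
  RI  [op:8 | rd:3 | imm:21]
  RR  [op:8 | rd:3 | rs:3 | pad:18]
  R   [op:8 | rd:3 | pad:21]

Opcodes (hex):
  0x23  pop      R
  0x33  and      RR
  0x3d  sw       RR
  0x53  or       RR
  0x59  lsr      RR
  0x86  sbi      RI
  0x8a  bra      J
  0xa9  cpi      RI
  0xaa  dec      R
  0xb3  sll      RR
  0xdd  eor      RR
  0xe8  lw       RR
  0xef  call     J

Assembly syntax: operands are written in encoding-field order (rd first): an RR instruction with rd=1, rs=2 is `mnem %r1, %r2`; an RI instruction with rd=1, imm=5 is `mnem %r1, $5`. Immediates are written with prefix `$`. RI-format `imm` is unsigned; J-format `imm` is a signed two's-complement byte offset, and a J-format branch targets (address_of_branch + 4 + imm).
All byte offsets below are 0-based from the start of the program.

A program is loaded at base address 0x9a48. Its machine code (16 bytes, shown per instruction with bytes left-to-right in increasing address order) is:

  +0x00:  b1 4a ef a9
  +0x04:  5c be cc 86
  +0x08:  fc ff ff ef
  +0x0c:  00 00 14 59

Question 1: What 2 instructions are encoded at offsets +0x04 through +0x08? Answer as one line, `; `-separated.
sbi %r6, $835164; call $-4

[04] 5c be cc 86 → 0x86ccbe5c
  top 8b → 0x86 → sbi [RI]
  [23:21] rd=6 = %r6
  [20:0] imm=835164 = $835164
[08] fc ff ff ef → 0xeffffffc
  top 8b → 0xef → call [J]
  [23:0] imm=16777212 (s24→-4) = $-4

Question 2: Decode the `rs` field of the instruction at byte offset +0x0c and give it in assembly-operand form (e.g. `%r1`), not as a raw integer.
[0c] 00 00 14 59 → 0x59140000
  top 8b → 0x59 → lsr [RR]
  rd: (w>>21)&0x7=0x0 → %r0
  rs: (w>>18)&0x7=0x5 → %r5

%r5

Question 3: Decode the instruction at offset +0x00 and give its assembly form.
off 0x00: read b1 4a ef a9 as little → 0xa9ef4ab1
  opcode bits[31:24]=0xa9: cpi/RI
  [23:21] rd=7 = %r7
  [20:0] imm=1002161 = $1002161

cpi %r7, $1002161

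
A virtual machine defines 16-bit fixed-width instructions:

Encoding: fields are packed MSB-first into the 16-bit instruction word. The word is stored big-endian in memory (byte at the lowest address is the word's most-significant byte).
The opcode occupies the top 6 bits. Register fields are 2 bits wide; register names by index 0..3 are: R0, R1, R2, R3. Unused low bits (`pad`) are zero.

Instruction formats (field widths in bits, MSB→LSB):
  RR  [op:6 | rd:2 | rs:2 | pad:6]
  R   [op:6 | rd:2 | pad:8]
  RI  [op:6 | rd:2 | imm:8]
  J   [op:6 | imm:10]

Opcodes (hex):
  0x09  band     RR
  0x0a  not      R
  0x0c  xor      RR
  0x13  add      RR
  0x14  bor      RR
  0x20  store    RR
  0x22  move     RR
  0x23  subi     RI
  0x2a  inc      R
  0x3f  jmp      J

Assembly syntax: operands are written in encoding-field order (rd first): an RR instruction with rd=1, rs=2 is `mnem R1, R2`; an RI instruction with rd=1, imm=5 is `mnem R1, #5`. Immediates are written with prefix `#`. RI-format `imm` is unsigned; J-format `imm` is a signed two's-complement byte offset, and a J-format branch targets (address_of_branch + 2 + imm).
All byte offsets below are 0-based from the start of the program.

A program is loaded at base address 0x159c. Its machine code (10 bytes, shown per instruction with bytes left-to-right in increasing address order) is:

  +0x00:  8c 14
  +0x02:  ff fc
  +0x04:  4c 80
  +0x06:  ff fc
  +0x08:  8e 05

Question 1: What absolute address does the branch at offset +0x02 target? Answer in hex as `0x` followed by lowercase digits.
0x159c

off 0x02: read ff fc as big → 0xfffc
  top 6b → 0x3f → jmp [J]
  [9:0] imm=1020 (s10→-4) = #-4
  target = base 0x159c + off 0x02 + 2 + imm -4 = 0x159c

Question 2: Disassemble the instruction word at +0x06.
jmp #-4

+0x06: ff fc ⇒ word 0xfffc (big)
  opcode bits[15:10]=0x3f: jmp/J
  [9:0] imm=1020 (s10→-4) = #-4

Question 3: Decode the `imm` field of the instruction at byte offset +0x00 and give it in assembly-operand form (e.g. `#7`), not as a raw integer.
@+00  big-endian(8c 14) = 0x8c14
  top 6b → 0x23 → subi [RI]
  rd@[9:8]=0x0 ⇒ R0
  imm@[7:0]=0x14 ⇒ #20

#20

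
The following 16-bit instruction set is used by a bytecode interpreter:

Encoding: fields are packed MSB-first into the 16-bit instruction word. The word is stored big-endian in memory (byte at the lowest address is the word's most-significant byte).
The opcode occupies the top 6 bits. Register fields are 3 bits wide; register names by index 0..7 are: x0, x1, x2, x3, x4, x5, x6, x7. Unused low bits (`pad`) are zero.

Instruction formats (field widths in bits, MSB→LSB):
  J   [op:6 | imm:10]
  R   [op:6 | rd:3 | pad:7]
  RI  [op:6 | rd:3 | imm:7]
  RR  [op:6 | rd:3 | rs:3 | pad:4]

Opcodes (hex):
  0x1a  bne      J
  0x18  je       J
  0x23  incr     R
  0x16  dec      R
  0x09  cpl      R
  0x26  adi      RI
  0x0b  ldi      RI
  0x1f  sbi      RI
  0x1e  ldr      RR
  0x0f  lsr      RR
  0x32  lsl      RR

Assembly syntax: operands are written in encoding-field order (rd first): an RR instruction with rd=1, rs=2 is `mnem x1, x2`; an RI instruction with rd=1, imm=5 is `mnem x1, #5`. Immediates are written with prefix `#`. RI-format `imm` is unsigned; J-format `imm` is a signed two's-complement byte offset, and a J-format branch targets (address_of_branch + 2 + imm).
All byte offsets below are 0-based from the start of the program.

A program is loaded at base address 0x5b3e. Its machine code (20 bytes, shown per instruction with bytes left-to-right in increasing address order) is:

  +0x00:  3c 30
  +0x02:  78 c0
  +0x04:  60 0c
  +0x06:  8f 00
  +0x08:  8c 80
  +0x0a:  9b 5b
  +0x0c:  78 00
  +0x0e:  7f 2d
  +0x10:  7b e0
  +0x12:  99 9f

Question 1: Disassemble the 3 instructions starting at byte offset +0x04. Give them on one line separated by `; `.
je #12; incr x6; incr x1

[04] 60 0c → 0x600c
  opcode bits[15:10]=0x18: je/J
  imm@[9:0]=0xc ⇒ #12
[06] 8f 00 → 0x8f00
  opcode bits[15:10]=0x23: incr/R
  rd@[9:7]=0x6 ⇒ x6
[08] 8c 80 → 0x8c80
  opcode bits[15:10]=0x23: incr/R
  rd@[9:7]=0x1 ⇒ x1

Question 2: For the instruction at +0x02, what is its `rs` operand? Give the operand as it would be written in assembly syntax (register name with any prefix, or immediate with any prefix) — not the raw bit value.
[02] 78 c0 → 0x78c0
  opcode bits[15:10]=0x1e: ldr/RR
  rd: (w>>7)&0x7=0x1 → x1
  rs: (w>>4)&0x7=0x4 → x4

x4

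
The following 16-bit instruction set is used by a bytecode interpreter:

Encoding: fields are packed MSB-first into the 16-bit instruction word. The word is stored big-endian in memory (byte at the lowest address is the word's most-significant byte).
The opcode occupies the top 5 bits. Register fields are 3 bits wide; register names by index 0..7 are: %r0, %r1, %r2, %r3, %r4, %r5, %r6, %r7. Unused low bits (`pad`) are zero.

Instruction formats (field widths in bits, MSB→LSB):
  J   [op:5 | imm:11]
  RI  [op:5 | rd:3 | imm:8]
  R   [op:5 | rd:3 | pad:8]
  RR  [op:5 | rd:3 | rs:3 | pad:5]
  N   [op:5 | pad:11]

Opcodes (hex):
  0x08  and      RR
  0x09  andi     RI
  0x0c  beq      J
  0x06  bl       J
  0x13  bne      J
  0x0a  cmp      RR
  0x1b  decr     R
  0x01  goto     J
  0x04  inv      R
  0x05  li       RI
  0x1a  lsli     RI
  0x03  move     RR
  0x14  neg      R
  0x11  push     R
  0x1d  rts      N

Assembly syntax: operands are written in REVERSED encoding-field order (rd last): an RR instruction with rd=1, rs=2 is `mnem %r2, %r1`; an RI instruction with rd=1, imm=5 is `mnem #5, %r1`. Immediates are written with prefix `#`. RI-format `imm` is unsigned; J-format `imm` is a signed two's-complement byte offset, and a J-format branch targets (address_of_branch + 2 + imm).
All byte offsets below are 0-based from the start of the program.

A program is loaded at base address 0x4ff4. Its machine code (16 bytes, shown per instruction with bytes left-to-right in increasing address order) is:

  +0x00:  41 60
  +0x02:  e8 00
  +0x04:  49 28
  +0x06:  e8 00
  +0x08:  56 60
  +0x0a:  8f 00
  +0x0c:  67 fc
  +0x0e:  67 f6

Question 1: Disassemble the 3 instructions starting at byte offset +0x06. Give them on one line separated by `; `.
@+06  big-endian(e8 00) = 0xe800
  op=0xe800>>11=0x1d ⇒ rts (N)
@+08  big-endian(56 60) = 0x5660
  op=0x5660>>11=0xa ⇒ cmp (RR)
  [10:8] rd=6 = %r6
  [7:5] rs=3 = %r3
@+0a  big-endian(8f 00) = 0x8f00
  op=0x8f00>>11=0x11 ⇒ push (R)
  [10:8] rd=7 = %r7

rts; cmp %r3, %r6; push %r7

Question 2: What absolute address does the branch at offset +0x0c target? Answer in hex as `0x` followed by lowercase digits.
@+0c  big-endian(67 fc) = 0x67fc
  opcode bits[15:11]=0xc: beq/J
  [10:0] imm=2044 (s11→-4) = #-4
  target = base 0x4ff4 + off 0x0c + 2 + imm -4 = 0x4ffe

0x4ffe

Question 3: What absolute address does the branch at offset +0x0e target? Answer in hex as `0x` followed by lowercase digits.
off 0x0e: read 67 f6 as big → 0x67f6
  top 5b → 0xc → beq [J]
  imm: (w>>0)&0x7ff=0x7f6 (s11→-10) → #-10
  target = base 0x4ff4 + off 0x0e + 2 + imm -10 = 0x4ffa

0x4ffa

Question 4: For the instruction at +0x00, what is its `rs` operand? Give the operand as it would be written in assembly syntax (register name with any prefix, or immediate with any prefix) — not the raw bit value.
[00] 41 60 → 0x4160
  top 5b → 0x8 → and [RR]
  rd@[10:8]=0x1 ⇒ %r1
  rs@[7:5]=0x3 ⇒ %r3

%r3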